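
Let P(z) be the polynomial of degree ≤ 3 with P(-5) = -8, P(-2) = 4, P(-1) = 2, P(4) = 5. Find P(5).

155/9

Using Newton's divided-difference form:
P[-5,-2] = (4 - (-8)) / (-2 - (-5)) = 4
P[-2,-1] = (2 - 4) / (-1 - (-2)) = -2
P[-1,4] = (5 - 2) / (4 - (-1)) = 3/5
P[-5,-2,-1] = (-2 - 4) / (-1 - (-5)) = -3/2
P[-2,-1,4] = (3/5 - (-2)) / (4 - (-2)) = 13/30
P[-5,-2,-1,4] = (13/30 - (-3/2)) / (4 - (-5)) = 29/135
P(5) = -8 + 4·(10) + (-3/2)·(10)·(7) + (29/135)·(10)·(7)·(6) = 155/9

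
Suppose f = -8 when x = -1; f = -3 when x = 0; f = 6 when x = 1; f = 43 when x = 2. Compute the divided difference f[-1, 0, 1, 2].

f[-1,0] = (-3 - (-8)) / (0 - (-1)) = 5
f[0,1] = (6 - (-3)) / (1 - 0) = 9
f[1,2] = (43 - 6) / (2 - 1) = 37
f[-1,0,1] = (9 - 5) / (1 - (-1)) = 2
f[0,1,2] = (37 - 9) / (2 - 0) = 14
f[-1,0,1,2] = (14 - 2) / (2 - (-1)) = 4

4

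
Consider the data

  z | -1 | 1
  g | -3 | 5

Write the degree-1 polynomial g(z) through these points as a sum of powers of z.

g(z) = 4z + 1

L_0(z) = (z - 1) / [-2] = -(1/2)z + 1/2
L_1(z) = (z + 1) / [2] = (1/2)z + 1/2
g(z) = (-3)·L_0 + 5·L_1
  (-3)·L_0(z) = (3/2)z - 3/2
  5·L_1(z) = (5/2)z + 5/2
Adding term by term: 4z + 1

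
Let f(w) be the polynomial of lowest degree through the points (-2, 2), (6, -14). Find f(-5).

8

Evaluate each Lagrange basis at w = -5:
L_0(-5) = (-11)/[(-8)] = 11/8
L_1(-5) = (-3)/[(8)] = -3/8
Sum: 2·(11/8) + (-14)·(-3/8) = 8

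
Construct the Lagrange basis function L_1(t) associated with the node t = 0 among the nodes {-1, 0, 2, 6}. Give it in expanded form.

L_1(t) = (t + 1)(t - 2)(t - 6) / [(1)·(-2)·(-6)]
       = (t^3 - 7t^2 + 4t + 12) / (12)

L_1(t) = (1/12)t^3 - (7/12)t^2 + (1/3)t + 1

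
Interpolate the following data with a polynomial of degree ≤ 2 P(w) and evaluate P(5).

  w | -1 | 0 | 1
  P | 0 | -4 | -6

6

Using Newton's divided-difference form:
P[-1,0] = (-4 - 0) / (0 - (-1)) = -4
P[0,1] = (-6 - (-4)) / (1 - 0) = -2
P[-1,0,1] = (-2 - (-4)) / (1 - (-1)) = 1
P(5) = 0 + (-4)·(6) + 1·(6)·(5) = 6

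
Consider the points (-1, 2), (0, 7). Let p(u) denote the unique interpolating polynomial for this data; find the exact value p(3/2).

29/2

L_0(3/2) = (3/2)/[(-1)] = -3/2
L_1(3/2) = (5/2)/[(1)] = 5/2
Sum: 2·(-3/2) + 7·(5/2) = 29/2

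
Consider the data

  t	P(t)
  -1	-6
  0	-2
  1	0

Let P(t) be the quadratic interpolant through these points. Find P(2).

0

Evaluate each Lagrange basis at t = 2:
L_0(2) = (2)·(1)/[(-1)·(-2)] = 1
L_1(2) = (3)·(1)/[(1)·(-1)] = -3
L_2(2) = (3)·(2)/[(2)·(1)] = 3
Sum: (-6)·(1) + (-2)·(-3) + 0 = 0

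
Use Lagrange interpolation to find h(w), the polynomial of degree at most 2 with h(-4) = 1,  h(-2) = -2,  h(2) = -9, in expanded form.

h(w) = -(1/24)w^2 - (7/4)w - 16/3

Build the Lagrange basis polynomials:
L_0(w) = (w + 2)(w - 2) / [12] = (1/12)w^2 - 1/3
L_1(w) = (w + 4)(w - 2) / [-8] = -(1/8)w^2 - (1/4)w + 1
L_2(w) = (w + 4)(w + 2) / [24] = (1/24)w^2 + (1/4)w + 1/3
h(w) = 1·L_0 + (-2)·L_1 + (-9)·L_2
  1·L_0(w) = (1/12)w^2 - 1/3
  (-2)·L_1(w) = (1/4)w^2 + (1/2)w - 2
  (-9)·L_2(w) = -(3/8)w^2 - (9/4)w - 3
Adding term by term: -(1/24)w^2 - (7/4)w - 16/3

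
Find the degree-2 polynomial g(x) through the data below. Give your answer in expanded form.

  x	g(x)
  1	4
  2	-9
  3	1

Build the Lagrange basis polynomials:
L_0(x) = (x - 2)(x - 3) / [2] = (1/2)x^2 - (5/2)x + 3
L_1(x) = (x - 1)(x - 3) / [-1] = -x^2 + 4x - 3
L_2(x) = (x - 1)(x - 2) / [2] = (1/2)x^2 - (3/2)x + 1
g(x) = 4·L_0 + (-9)·L_1 + 1·L_2
  4·L_0(x) = 2x^2 - 10x + 12
  (-9)·L_1(x) = 9x^2 - 36x + 27
  1·L_2(x) = (1/2)x^2 - (3/2)x + 1
Adding term by term: (23/2)x^2 - (95/2)x + 40

g(x) = (23/2)x^2 - (95/2)x + 40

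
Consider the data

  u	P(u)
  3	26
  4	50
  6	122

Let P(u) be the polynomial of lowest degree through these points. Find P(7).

170

L_0(7) = (3)·(1)/[(-1)·(-3)] = 1
L_1(7) = (4)·(1)/[(1)·(-2)] = -2
L_2(7) = (4)·(3)/[(3)·(2)] = 2
Sum: 26·(1) + 50·(-2) + 122·(2) = 170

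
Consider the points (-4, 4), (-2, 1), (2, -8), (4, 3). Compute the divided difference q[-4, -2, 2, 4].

q[-4,-2] = (1 - 4) / (-2 - (-4)) = -3/2
q[-2,2] = (-8 - 1) / (2 - (-2)) = -9/4
q[2,4] = (3 - (-8)) / (4 - 2) = 11/2
q[-4,-2,2] = (-9/4 - (-3/2)) / (2 - (-4)) = -1/8
q[-2,2,4] = (11/2 - (-9/4)) / (4 - (-2)) = 31/24
q[-4,-2,2,4] = (31/24 - (-1/8)) / (4 - (-4)) = 17/96

17/96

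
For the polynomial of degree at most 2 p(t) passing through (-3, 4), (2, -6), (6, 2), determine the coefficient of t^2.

4/9

L_0(t) = (t - 2)(t - 6) / [45] = (1/45)t^2 - (8/45)t + 4/15
L_1(t) = (t + 3)(t - 6) / [-20] = -(1/20)t^2 + (3/20)t + 9/10
L_2(t) = (t + 3)(t - 2) / [36] = (1/36)t^2 + (1/36)t - 1/6
p(t) = 4·L_0 + (-6)·L_1 + 2·L_2
Only the coefficient of t^2 is needed; take it from each L_i and combine:
4·(1/45) + (-6)·(-1/20) + 2·(1/36) = 4/9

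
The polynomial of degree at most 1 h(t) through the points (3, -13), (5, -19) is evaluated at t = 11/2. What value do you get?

-41/2

L_0(11/2) = (1/2)/[(-2)] = -1/4
L_1(11/2) = (5/2)/[(2)] = 5/4
Sum: (-13)·(-1/4) + (-19)·(5/4) = -41/2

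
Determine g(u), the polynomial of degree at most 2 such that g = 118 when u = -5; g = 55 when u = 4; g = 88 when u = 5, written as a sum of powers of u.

g(u) = 4u^2 - 3u + 3

Newton's divided differences:
g[-5,4] = (55 - 118) / (4 - (-5)) = -7
g[4,5] = (88 - 55) / (5 - 4) = 33
g[-5,4,5] = (33 - (-7)) / (5 - (-5)) = 4
g(u) = 118 + (-7)·(u + 5) + 4·(u + 5)(u - 4)
Expanding: g(u) = 4u^2 - 3u + 3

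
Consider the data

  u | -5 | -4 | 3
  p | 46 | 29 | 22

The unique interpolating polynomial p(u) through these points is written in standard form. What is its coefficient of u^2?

Build the Lagrange basis polynomials:
L_0(u) = (u + 4)(u - 3) / [8] = (1/8)u^2 + (1/8)u - 3/2
L_1(u) = (u + 5)(u - 3) / [-7] = -(1/7)u^2 - (2/7)u + 15/7
L_2(u) = (u + 5)(u + 4) / [56] = (1/56)u^2 + (9/56)u + 5/14
p(u) = 46·L_0 + 29·L_1 + 22·L_2
Only the coefficient of u^2 is needed; take it from each L_i and combine:
46·(1/8) + 29·(-1/7) + 22·(1/56) = 2

2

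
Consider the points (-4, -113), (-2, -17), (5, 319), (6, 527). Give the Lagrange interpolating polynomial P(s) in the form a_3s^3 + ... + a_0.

L_0(s) = (s + 2)(s - 5)(s - 6) / [-180] = -(1/180)s^3 + (1/20)s^2 - (2/45)s - 1/3
L_1(s) = (s + 4)(s - 5)(s - 6) / [112] = (1/112)s^3 - (1/16)s^2 - (1/8)s + 15/14
L_2(s) = (s + 4)(s + 2)(s - 6) / [-63] = -(1/63)s^3 + (4/9)s + 16/21
L_3(s) = (s + 4)(s + 2)(s - 5) / [80] = (1/80)s^3 + (1/80)s^2 - (11/40)s - 1/2
P(s) = (-113)·L_0 + (-17)·L_1 + 319·L_2 + 527·L_3
  (-113)·L_0(s) = (113/180)s^3 - (113/20)s^2 + (226/45)s + 113/3
  (-17)·L_1(s) = -(17/112)s^3 + (17/16)s^2 + (17/8)s - 255/14
  319·L_2(s) = -(319/63)s^3 + (1276/9)s + 5104/21
  527·L_3(s) = (527/80)s^3 + (527/80)s^2 - (5797/40)s - 527/2
Adding term by term: 2s^3 + 2s^2 + 4s - 1

P(s) = 2s^3 + 2s^2 + 4s - 1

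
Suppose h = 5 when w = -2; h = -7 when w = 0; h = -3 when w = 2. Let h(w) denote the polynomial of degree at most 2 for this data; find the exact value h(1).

Using Newton's divided-difference form:
h[-2,0] = (-7 - 5) / (0 - (-2)) = -6
h[0,2] = (-3 - (-7)) / (2 - 0) = 2
h[-2,0,2] = (2 - (-6)) / (2 - (-2)) = 2
h(1) = 5 + (-6)·(3) + 2·(3)·(1) = -7

-7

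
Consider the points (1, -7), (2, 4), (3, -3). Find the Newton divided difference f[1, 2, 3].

f[1,2] = (4 - (-7)) / (2 - 1) = 11
f[2,3] = (-3 - 4) / (3 - 2) = -7
f[1,2,3] = (-7 - 11) / (3 - 1) = -9

-9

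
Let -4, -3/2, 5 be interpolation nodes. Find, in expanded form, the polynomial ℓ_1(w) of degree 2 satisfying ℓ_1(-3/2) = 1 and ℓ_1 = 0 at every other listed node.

ℓ_1(w) = (w + 4)(w - 5) / [(5/2)·(-13/2)]
       = (w^2 - w - 20) / (-65/4)

ℓ_1(w) = -(4/65)w^2 + (4/65)w + 16/13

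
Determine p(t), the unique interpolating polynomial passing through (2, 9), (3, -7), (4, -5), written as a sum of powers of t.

p(t) = 9t^2 - 61t + 95

L_0(t) = (t - 3)(t - 4) / [2] = (1/2)t^2 - (7/2)t + 6
L_1(t) = (t - 2)(t - 4) / [-1] = -t^2 + 6t - 8
L_2(t) = (t - 2)(t - 3) / [2] = (1/2)t^2 - (5/2)t + 3
p(t) = 9·L_0 + (-7)·L_1 + (-5)·L_2
  9·L_0(t) = (9/2)t^2 - (63/2)t + 54
  (-7)·L_1(t) = 7t^2 - 42t + 56
  (-5)·L_2(t) = -(5/2)t^2 + (25/2)t - 15
Adding term by term: 9t^2 - 61t + 95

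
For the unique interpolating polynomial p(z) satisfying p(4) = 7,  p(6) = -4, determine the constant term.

29

L_0(z) = (z - 6) / [-2] = -(1/2)z + 3
L_1(z) = (z - 4) / [2] = (1/2)z - 2
p(z) = 7·L_0 + (-4)·L_1
Only the constant term is needed; take it from each L_i and combine:
7·(3) + (-4)·(-2) = 29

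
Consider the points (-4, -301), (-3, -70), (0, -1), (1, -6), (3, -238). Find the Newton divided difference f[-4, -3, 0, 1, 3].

f[-4,-3] = (-70 - (-301)) / (-3 - (-4)) = 231
f[-3,0] = (-1 - (-70)) / (0 - (-3)) = 23
f[0,1] = (-6 - (-1)) / (1 - 0) = -5
f[1,3] = (-238 - (-6)) / (3 - 1) = -116
f[-4,-3,0] = (23 - 231) / (0 - (-4)) = -52
f[-3,0,1] = (-5 - 23) / (1 - (-3)) = -7
f[0,1,3] = (-116 - (-5)) / (3 - 0) = -37
f[-4,-3,0,1] = (-7 - (-52)) / (1 - (-4)) = 9
f[-3,0,1,3] = (-37 - (-7)) / (3 - (-3)) = -5
f[-4,-3,0,1,3] = (-5 - 9) / (3 - (-4)) = -2

-2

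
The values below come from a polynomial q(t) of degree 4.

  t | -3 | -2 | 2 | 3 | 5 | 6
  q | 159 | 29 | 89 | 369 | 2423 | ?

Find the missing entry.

The 5 known values determine q uniquely (degree ≤ 4).
Evaluate each Lagrange basis at t = 6:
L_0(6) = (8)·(4)·(3)·(1)/[(-1)·(-5)·(-6)·(-8)] = 2/5
L_1(6) = (9)·(4)·(3)·(1)/[(1)·(-4)·(-5)·(-7)] = -27/35
L_2(6) = (9)·(8)·(3)·(1)/[(5)·(4)·(-1)·(-3)] = 18/5
L_3(6) = (9)·(8)·(4)·(1)/[(6)·(5)·(1)·(-2)] = -24/5
L_4(6) = (9)·(8)·(4)·(3)/[(8)·(7)·(3)·(2)] = 18/7
Sum: 159·(2/5) + 29·(-27/35) + 89·(18/5) + 369·(-24/5) + 2423·(18/7) = 4821

4821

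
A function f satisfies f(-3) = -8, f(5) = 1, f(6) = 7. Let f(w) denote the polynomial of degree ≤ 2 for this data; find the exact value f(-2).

-32/3

L_0(-2) = (-7)·(-8)/[(-8)·(-9)] = 7/9
L_1(-2) = (1)·(-8)/[(8)·(-1)] = 1
L_2(-2) = (1)·(-7)/[(9)·(1)] = -7/9
Sum: (-8)·(7/9) + 1·(1) + 7·(-7/9) = -32/3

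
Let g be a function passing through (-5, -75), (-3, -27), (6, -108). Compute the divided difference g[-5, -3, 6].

g[-5,-3] = (-27 - (-75)) / (-3 - (-5)) = 24
g[-3,6] = (-108 - (-27)) / (6 - (-3)) = -9
g[-5,-3,6] = (-9 - 24) / (6 - (-5)) = -3

-3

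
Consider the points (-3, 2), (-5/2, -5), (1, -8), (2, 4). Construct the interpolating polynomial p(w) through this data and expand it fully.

p(w) = -(3/35)w^3 + (29/10)w^2 + (39/10)w - 103/7

Build the Lagrange basis polynomials:
L_0(w) = (w + 5/2)(w - 1)(w - 2) / [-10] = -(1/10)w^3 + (1/20)w^2 + (11/20)w - 1/2
L_1(w) = (w + 3)(w - 1)(w - 2) / [63/8] = (8/63)w^3 - (8/9)w + 16/21
L_2(w) = (w + 3)(w + 5/2)(w - 2) / [-14] = -(1/14)w^3 - (1/4)w^2 + (1/4)w + 15/14
L_3(w) = (w + 3)(w + 5/2)(w - 1) / [45/2] = (2/45)w^3 + (1/5)w^2 + (4/45)w - 1/3
p(w) = 2·L_0 + (-5)·L_1 + (-8)·L_2 + 4·L_3
  2·L_0(w) = -(1/5)w^3 + (1/10)w^2 + (11/10)w - 1
  (-5)·L_1(w) = -(40/63)w^3 + (40/9)w - 80/21
  (-8)·L_2(w) = (4/7)w^3 + 2w^2 - 2w - 60/7
  4·L_3(w) = (8/45)w^3 + (4/5)w^2 + (16/45)w - 4/3
Adding term by term: -(3/35)w^3 + (29/10)w^2 + (39/10)w - 103/7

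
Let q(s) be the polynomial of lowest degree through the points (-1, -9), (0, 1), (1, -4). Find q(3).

Evaluate each Lagrange basis at s = 3:
L_0(3) = (3)·(2)/[(-1)·(-2)] = 3
L_1(3) = (4)·(2)/[(1)·(-1)] = -8
L_2(3) = (4)·(3)/[(2)·(1)] = 6
Sum: (-9)·(3) + 1·(-8) + (-4)·(6) = -59

-59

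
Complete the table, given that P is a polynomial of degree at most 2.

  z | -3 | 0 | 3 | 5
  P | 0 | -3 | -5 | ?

The 3 known values determine P uniquely (degree ≤ 2).
L_0(5) = (5)·(2)/[(-3)·(-6)] = 5/9
L_1(5) = (8)·(2)/[(3)·(-3)] = -16/9
L_2(5) = (8)·(5)/[(6)·(3)] = 20/9
Sum: 0 + (-3)·(-16/9) + (-5)·(20/9) = -52/9

-52/9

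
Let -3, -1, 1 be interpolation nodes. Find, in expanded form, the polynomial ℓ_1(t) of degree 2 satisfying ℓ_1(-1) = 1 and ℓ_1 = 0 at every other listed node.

ℓ_1(t) = (t + 3)(t - 1) / [(2)·(-2)]
       = (t^2 + 2t - 3) / (-4)

ℓ_1(t) = -(1/4)t^2 - (1/2)t + 3/4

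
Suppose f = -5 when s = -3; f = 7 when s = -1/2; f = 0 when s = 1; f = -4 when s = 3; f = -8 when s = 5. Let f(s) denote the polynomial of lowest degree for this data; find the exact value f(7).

L_0(7) = (15/2)·(6)·(4)·(2)/[(-5/2)·(-4)·(-6)·(-8)] = 3/4
L_1(7) = (10)·(6)·(4)·(2)/[(5/2)·(-3/2)·(-7/2)·(-11/2)] = -512/77
L_2(7) = (10)·(15/2)·(4)·(2)/[(4)·(3/2)·(-2)·(-4)] = 25/2
L_3(7) = (10)·(15/2)·(6)·(2)/[(6)·(7/2)·(2)·(-2)] = -75/7
L_4(7) = (10)·(15/2)·(6)·(4)/[(8)·(11/2)·(4)·(2)] = 225/44
Sum: (-5)·(3/4) + 7·(-512/77) + 0 + (-4)·(-75/7) + (-8)·(225/44) = -14891/308

-14891/308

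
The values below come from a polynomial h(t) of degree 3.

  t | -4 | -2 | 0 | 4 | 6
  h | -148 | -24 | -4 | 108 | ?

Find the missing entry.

392

The 4 known values determine h uniquely (degree ≤ 3).
Evaluate each Lagrange basis at t = 6:
L_0(6) = (8)·(6)·(2)/[(-2)·(-4)·(-8)] = -3/2
L_1(6) = (10)·(6)·(2)/[(2)·(-2)·(-6)] = 5
L_2(6) = (10)·(8)·(2)/[(4)·(2)·(-4)] = -5
L_3(6) = (10)·(8)·(6)/[(8)·(6)·(4)] = 5/2
Sum: (-148)·(-3/2) + (-24)·(5) + (-4)·(-5) + 108·(5/2) = 392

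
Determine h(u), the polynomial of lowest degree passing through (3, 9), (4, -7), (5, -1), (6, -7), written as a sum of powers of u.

Build the Lagrange basis polynomials:
L_0(u) = (u - 4)(u - 5)(u - 6) / [-6] = -(1/6)u^3 + (5/2)u^2 - (37/3)u + 20
L_1(u) = (u - 3)(u - 5)(u - 6) / [2] = (1/2)u^3 - 7u^2 + (63/2)u - 45
L_2(u) = (u - 3)(u - 4)(u - 6) / [-2] = -(1/2)u^3 + (13/2)u^2 - 27u + 36
L_3(u) = (u - 3)(u - 4)(u - 5) / [6] = (1/6)u^3 - 2u^2 + (47/6)u - 10
h(u) = 9·L_0 + (-7)·L_1 + (-1)·L_2 + (-7)·L_3
  9·L_0(u) = -(3/2)u^3 + (45/2)u^2 - 111u + 180
  (-7)·L_1(u) = -(7/2)u^3 + 49u^2 - (441/2)u + 315
  (-1)·L_2(u) = (1/2)u^3 - (13/2)u^2 + 27u - 36
  (-7)·L_3(u) = -(7/6)u^3 + 14u^2 - (329/6)u + 70
Adding term by term: -(17/3)u^3 + 79u^2 - (1078/3)u + 529

h(u) = -(17/3)u^3 + 79u^2 - (1078/3)u + 529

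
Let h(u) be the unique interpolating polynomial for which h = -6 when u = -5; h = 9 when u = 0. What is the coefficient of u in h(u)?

The leading coefficient equals the top divided difference h[-5,0].
h[-5,0] = (9 - (-6)) / (0 - (-5)) = 3

3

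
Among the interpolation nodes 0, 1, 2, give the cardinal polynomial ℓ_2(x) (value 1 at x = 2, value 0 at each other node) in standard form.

ℓ_2(x) = (1/2)x^2 - (1/2)x

ℓ_2(x) = x(x - 1) / [(2)·(1)]
       = (x^2 - x) / (2)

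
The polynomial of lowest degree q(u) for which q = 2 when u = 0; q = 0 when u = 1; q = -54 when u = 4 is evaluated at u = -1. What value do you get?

Evaluate each Lagrange basis at u = -1:
L_0(-1) = (-2)·(-5)/[(-1)·(-4)] = 5/2
L_1(-1) = (-1)·(-5)/[(1)·(-3)] = -5/3
L_2(-1) = (-1)·(-2)/[(4)·(3)] = 1/6
Sum: 2·(5/2) + 0 + (-54)·(1/6) = -4

-4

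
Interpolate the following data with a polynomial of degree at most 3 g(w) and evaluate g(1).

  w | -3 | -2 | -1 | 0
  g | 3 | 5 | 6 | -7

Evaluate each Lagrange basis at w = 1:
L_0(1) = (3)·(2)·(1)/[(-1)·(-2)·(-3)] = -1
L_1(1) = (4)·(2)·(1)/[(1)·(-1)·(-2)] = 4
L_2(1) = (4)·(3)·(1)/[(2)·(1)·(-1)] = -6
L_3(1) = (4)·(3)·(2)/[(3)·(2)·(1)] = 4
Sum: 3·(-1) + 5·(4) + 6·(-6) + (-7)·(4) = -47

-47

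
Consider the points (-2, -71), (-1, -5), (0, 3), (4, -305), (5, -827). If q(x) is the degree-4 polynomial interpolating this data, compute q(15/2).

L_0(15/2) = (17/2)·(15/2)·(7/2)·(5/2)/[(-1)·(-2)·(-6)·(-7)] = 425/64
L_1(15/2) = (19/2)·(15/2)·(7/2)·(5/2)/[(1)·(-1)·(-5)·(-6)] = -665/32
L_2(15/2) = (19/2)·(17/2)·(7/2)·(5/2)/[(2)·(1)·(-4)·(-5)] = 2261/128
L_3(15/2) = (19/2)·(17/2)·(15/2)·(5/2)/[(6)·(5)·(4)·(-1)] = -1615/128
L_4(15/2) = (19/2)·(17/2)·(15/2)·(7/2)/[(7)·(6)·(5)·(1)] = 323/32
Sum: (-71)·(425/64) + (-5)·(-665/32) + 3·(2261/128) + (-305)·(-1615/128) + (-827)·(323/32) = -38511/8

-38511/8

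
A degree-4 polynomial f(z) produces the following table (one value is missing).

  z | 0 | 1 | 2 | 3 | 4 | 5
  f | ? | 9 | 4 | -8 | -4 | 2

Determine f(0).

The 5 known values determine f uniquely (degree ≤ 4).
Evaluate each Lagrange basis at z = 0:
L_0(0) = (-2)·(-3)·(-4)·(-5)/[(-1)·(-2)·(-3)·(-4)] = 5
L_1(0) = (-1)·(-3)·(-4)·(-5)/[(1)·(-1)·(-2)·(-3)] = -10
L_2(0) = (-1)·(-2)·(-4)·(-5)/[(2)·(1)·(-1)·(-2)] = 10
L_3(0) = (-1)·(-2)·(-3)·(-5)/[(3)·(2)·(1)·(-1)] = -5
L_4(0) = (-1)·(-2)·(-3)·(-4)/[(4)·(3)·(2)·(1)] = 1
Sum: 9·(5) + 4·(-10) + (-8)·(10) + (-4)·(-5) + 2·(1) = -53

-53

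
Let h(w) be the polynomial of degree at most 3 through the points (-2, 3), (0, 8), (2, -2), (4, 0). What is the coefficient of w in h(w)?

-7/2

L_0(w) = w(w - 2)(w - 4) / [-48] = -(1/48)w^3 + (1/8)w^2 - (1/6)w
L_1(w) = (w + 2)(w - 2)(w - 4) / [16] = (1/16)w^3 - (1/4)w^2 - (1/4)w + 1
L_2(w) = (w + 2)w(w - 4) / [-16] = -(1/16)w^3 + (1/8)w^2 + (1/2)w
L_3(w) = (w + 2)w(w - 2) / [48] = (1/48)w^3 - (1/12)w
h(w) = 3·L_0 + 8·L_1 + (-2)·L_2 + 0·L_3
Only the coefficient of w is needed; take it from each L_i and combine:
3·(-1/6) + 8·(-1/4) + (-2)·(1/2) + 0·(-1/12) = -7/2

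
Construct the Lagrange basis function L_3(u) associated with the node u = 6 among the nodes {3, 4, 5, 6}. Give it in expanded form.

L_3(u) = (1/6)u^3 - 2u^2 + (47/6)u - 10

L_3(u) = (u - 3)(u - 4)(u - 5) / [(3)·(2)·(1)]
       = (u^3 - 12u^2 + 47u - 60) / (6)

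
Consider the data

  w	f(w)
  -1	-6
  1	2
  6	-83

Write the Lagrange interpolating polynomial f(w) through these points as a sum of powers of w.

f(w) = -3w^2 + 4w + 1

L_0(w) = (w - 1)(w - 6) / [14] = (1/14)w^2 - (1/2)w + 3/7
L_1(w) = (w + 1)(w - 6) / [-10] = -(1/10)w^2 + (1/2)w + 3/5
L_2(w) = (w + 1)(w - 1) / [35] = (1/35)w^2 - 1/35
f(w) = (-6)·L_0 + 2·L_1 + (-83)·L_2
  (-6)·L_0(w) = -(3/7)w^2 + 3w - 18/7
  2·L_1(w) = -(1/5)w^2 + w + 6/5
  (-83)·L_2(w) = -(83/35)w^2 + 83/35
Adding term by term: -3w^2 + 4w + 1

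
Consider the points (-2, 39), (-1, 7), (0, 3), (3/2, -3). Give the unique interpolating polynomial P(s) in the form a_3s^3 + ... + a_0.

Build the Lagrange basis polynomials:
L_0(s) = (s + 1)s(s - 3/2) / [-7] = -(1/7)s^3 + (1/14)s^2 + (3/14)s
L_1(s) = (s + 2)s(s - 3/2) / [5/2] = (2/5)s^3 + (1/5)s^2 - (6/5)s
L_2(s) = (s + 2)(s + 1)(s - 3/2) / [-3] = -(1/3)s^3 - (1/2)s^2 + (5/6)s + 1
L_3(s) = (s + 2)(s + 1)s / [105/8] = (8/105)s^3 + (8/35)s^2 + (16/105)s
P(s) = 39·L_0 + 7·L_1 + 3·L_2 + (-3)·L_3
  39·L_0(s) = -(39/7)s^3 + (39/14)s^2 + (117/14)s
  7·L_1(s) = (14/5)s^3 + (7/5)s^2 - (42/5)s
  3·L_2(s) = -s^3 - (3/2)s^2 + (5/2)s + 3
  (-3)·L_3(s) = -(8/35)s^3 - (24/35)s^2 - (16/35)s
Adding term by term: -4s^3 + 2s^2 + 2s + 3

P(s) = -4s^3 + 2s^2 + 2s + 3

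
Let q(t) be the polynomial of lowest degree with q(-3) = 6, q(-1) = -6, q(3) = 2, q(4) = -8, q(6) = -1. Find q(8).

Using Newton's divided-difference form:
q[-3,-1] = (-6 - 6) / (-1 - (-3)) = -6
q[-1,3] = (2 - (-6)) / (3 - (-1)) = 2
q[3,4] = (-8 - 2) / (4 - 3) = -10
q[4,6] = (-1 - (-8)) / (6 - 4) = 7/2
q[-3,-1,3] = (2 - (-6)) / (3 - (-3)) = 4/3
q[-1,3,4] = (-10 - 2) / (4 - (-1)) = -12/5
q[3,4,6] = (7/2 - (-10)) / (6 - 3) = 9/2
q[-3,-1,3,4] = (-12/5 - 4/3) / (4 - (-3)) = -8/15
q[-1,3,4,6] = (9/2 - (-12/5)) / (6 - (-1)) = 69/70
q[-3,-1,3,4,6] = (69/70 - (-8/15)) / (6 - (-3)) = 319/1890
q(8) = 6 + (-6)·(11) + (4/3)·(11)·(9) + (-8/15)·(11)·(9)·(5) + (319/1890)·(11)·(9)·(5)·(4) = 2986/21

2986/21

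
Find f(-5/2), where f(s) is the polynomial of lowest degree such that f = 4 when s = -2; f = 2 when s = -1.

5

Evaluate each Lagrange basis at s = -5/2:
L_0(-5/2) = (-3/2)/[(-1)] = 3/2
L_1(-5/2) = (-1/2)/[(1)] = -1/2
Sum: 4·(3/2) + 2·(-1/2) = 5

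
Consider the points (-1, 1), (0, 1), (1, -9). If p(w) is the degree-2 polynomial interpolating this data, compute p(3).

Evaluate each Lagrange basis at w = 3:
L_0(3) = (3)·(2)/[(-1)·(-2)] = 3
L_1(3) = (4)·(2)/[(1)·(-1)] = -8
L_2(3) = (4)·(3)/[(2)·(1)] = 6
Sum: 1·(3) + 1·(-8) + (-9)·(6) = -59

-59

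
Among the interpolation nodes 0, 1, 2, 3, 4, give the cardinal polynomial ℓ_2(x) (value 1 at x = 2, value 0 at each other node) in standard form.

ℓ_2(x) = (1/4)x^4 - 2x^3 + (19/4)x^2 - 3x

ℓ_2(x) = x(x - 1)(x - 3)(x - 4) / [(2)·(1)·(-1)·(-2)]
       = (x^4 - 8x^3 + 19x^2 - 12x) / (4)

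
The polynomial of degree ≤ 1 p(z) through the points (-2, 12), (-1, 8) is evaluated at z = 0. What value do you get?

Evaluate each Lagrange basis at z = 0:
L_0(0) = (1)/[(-1)] = -1
L_1(0) = (2)/[(1)] = 2
Sum: 12·(-1) + 8·(2) = 4

4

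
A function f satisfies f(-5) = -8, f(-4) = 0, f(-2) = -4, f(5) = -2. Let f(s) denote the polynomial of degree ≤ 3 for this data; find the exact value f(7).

2596/35

Evaluate each Lagrange basis at s = 7:
L_0(7) = (11)·(9)·(2)/[(-1)·(-3)·(-10)] = -33/5
L_1(7) = (12)·(9)·(2)/[(1)·(-2)·(-9)] = 12
L_2(7) = (12)·(11)·(2)/[(3)·(2)·(-7)] = -44/7
L_3(7) = (12)·(11)·(9)/[(10)·(9)·(7)] = 66/35
Sum: (-8)·(-33/5) + 0 + (-4)·(-44/7) + (-2)·(66/35) = 2596/35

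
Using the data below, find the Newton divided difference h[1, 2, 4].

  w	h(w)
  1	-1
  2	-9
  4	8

h[1,2] = (-9 - (-1)) / (2 - 1) = -8
h[2,4] = (8 - (-9)) / (4 - 2) = 17/2
h[1,2,4] = (17/2 - (-8)) / (4 - 1) = 11/2

11/2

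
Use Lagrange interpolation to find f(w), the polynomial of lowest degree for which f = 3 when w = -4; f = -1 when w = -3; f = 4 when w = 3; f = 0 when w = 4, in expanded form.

f(w) = -(29/168)w^3 + (401/168)w + 3/2

Build the Lagrange basis polynomials:
L_0(w) = (w + 3)(w - 3)(w - 4) / [-56] = -(1/56)w^3 + (1/14)w^2 + (9/56)w - 9/14
L_1(w) = (w + 4)(w - 3)(w - 4) / [42] = (1/42)w^3 - (1/14)w^2 - (8/21)w + 8/7
L_2(w) = (w + 4)(w + 3)(w - 4) / [-42] = -(1/42)w^3 - (1/14)w^2 + (8/21)w + 8/7
L_3(w) = (w + 4)(w + 3)(w - 3) / [56] = (1/56)w^3 + (1/14)w^2 - (9/56)w - 9/14
f(w) = 3·L_0 + (-1)·L_1 + 4·L_2 + 0·L_3
  3·L_0(w) = -(3/56)w^3 + (3/14)w^2 + (27/56)w - 27/14
  (-1)·L_1(w) = -(1/42)w^3 + (1/14)w^2 + (8/21)w - 8/7
  4·L_2(w) = -(2/21)w^3 - (2/7)w^2 + (32/21)w + 32/7
  0·L_3(w) = 0
Adding term by term: -(29/168)w^3 + (401/168)w + 3/2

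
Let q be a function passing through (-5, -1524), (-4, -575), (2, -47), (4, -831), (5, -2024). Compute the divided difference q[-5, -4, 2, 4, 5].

q[-5,-4] = (-575 - (-1524)) / (-4 - (-5)) = 949
q[-4,2] = (-47 - (-575)) / (2 - (-4)) = 88
q[2,4] = (-831 - (-47)) / (4 - 2) = -392
q[4,5] = (-2024 - (-831)) / (5 - 4) = -1193
q[-5,-4,2] = (88 - 949) / (2 - (-5)) = -123
q[-4,2,4] = (-392 - 88) / (4 - (-4)) = -60
q[2,4,5] = (-1193 - (-392)) / (5 - 2) = -267
q[-5,-4,2,4] = (-60 - (-123)) / (4 - (-5)) = 7
q[-4,2,4,5] = (-267 - (-60)) / (5 - (-4)) = -23
q[-5,-4,2,4,5] = (-23 - 7) / (5 - (-5)) = -3

-3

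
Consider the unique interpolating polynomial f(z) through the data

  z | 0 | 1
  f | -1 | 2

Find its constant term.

L_0(z) = (z - 1) / [-1] = -z + 1
L_1(z) = z / [1] = z
f(z) = (-1)·L_0 + 2·L_1
Only the constant term is needed; take it from each L_i and combine:
(-1)·(1) + 2·(0) = -1

-1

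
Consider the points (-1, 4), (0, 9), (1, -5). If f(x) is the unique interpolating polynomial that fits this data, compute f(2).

Evaluate each Lagrange basis at x = 2:
L_0(2) = (2)·(1)/[(-1)·(-2)] = 1
L_1(2) = (3)·(1)/[(1)·(-1)] = -3
L_2(2) = (3)·(2)/[(2)·(1)] = 3
Sum: 4·(1) + 9·(-3) + (-5)·(3) = -38

-38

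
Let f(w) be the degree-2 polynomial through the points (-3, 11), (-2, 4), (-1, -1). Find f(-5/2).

29/4

L_0(-5/2) = (-1/2)·(-3/2)/[(-1)·(-2)] = 3/8
L_1(-5/2) = (1/2)·(-3/2)/[(1)·(-1)] = 3/4
L_2(-5/2) = (1/2)·(-1/2)/[(2)·(1)] = -1/8
Sum: 11·(3/8) + 4·(3/4) + (-1)·(-1/8) = 29/4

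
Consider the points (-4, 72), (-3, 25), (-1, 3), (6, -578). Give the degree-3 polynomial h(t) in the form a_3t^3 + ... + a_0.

h(t) = -2t^3 - 4t^2 - t + 4

Build the Lagrange basis polynomials:
L_0(t) = (t + 3)(t + 1)(t - 6) / [-30] = -(1/30)t^3 + (1/15)t^2 + (7/10)t + 3/5
L_1(t) = (t + 4)(t + 1)(t - 6) / [18] = (1/18)t^3 - (1/18)t^2 - (13/9)t - 4/3
L_2(t) = (t + 4)(t + 3)(t - 6) / [-42] = -(1/42)t^3 - (1/42)t^2 + (5/7)t + 12/7
L_3(t) = (t + 4)(t + 3)(t + 1) / [630] = (1/630)t^3 + (4/315)t^2 + (19/630)t + 2/105
h(t) = 72·L_0 + 25·L_1 + 3·L_2 + (-578)·L_3
  72·L_0(t) = -(12/5)t^3 + (24/5)t^2 + (252/5)t + 216/5
  25·L_1(t) = (25/18)t^3 - (25/18)t^2 - (325/9)t - 100/3
  3·L_2(t) = -(1/14)t^3 - (1/14)t^2 + (15/7)t + 36/7
  (-578)·L_3(t) = -(289/315)t^3 - (2312/315)t^2 - (5491/315)t - 1156/105
Adding term by term: -2t^3 - 4t^2 - t + 4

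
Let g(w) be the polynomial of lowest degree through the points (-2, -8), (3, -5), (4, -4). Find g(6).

-8/5

Evaluate each Lagrange basis at w = 6:
L_0(6) = (3)·(2)/[(-5)·(-6)] = 1/5
L_1(6) = (8)·(2)/[(5)·(-1)] = -16/5
L_2(6) = (8)·(3)/[(6)·(1)] = 4
Sum: (-8)·(1/5) + (-5)·(-16/5) + (-4)·(4) = -8/5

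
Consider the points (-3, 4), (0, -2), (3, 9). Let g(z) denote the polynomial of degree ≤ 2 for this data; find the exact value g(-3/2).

Using Newton's divided-difference form:
g[-3,0] = (-2 - 4) / (0 - (-3)) = -2
g[0,3] = (9 - (-2)) / (3 - 0) = 11/3
g[-3,0,3] = (11/3 - (-2)) / (3 - (-3)) = 17/18
g(-3/2) = 4 + (-2)·(3/2) + (17/18)·(3/2)·(-3/2) = -9/8

-9/8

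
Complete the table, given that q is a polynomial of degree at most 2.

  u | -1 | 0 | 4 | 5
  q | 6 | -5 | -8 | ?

3/2

The 3 known values determine q uniquely (degree ≤ 2).
Evaluate each Lagrange basis at u = 5:
L_0(5) = (5)·(1)/[(-1)·(-5)] = 1
L_1(5) = (6)·(1)/[(1)·(-4)] = -3/2
L_2(5) = (6)·(5)/[(5)·(4)] = 3/2
Sum: 6·(1) + (-5)·(-3/2) + (-8)·(3/2) = 3/2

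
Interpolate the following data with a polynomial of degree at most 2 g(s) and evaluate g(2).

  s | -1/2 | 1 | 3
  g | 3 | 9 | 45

23

Evaluate each Lagrange basis at s = 2:
L_0(2) = (1)·(-1)/[(-3/2)·(-7/2)] = -4/21
L_1(2) = (5/2)·(-1)/[(3/2)·(-2)] = 5/6
L_2(2) = (5/2)·(1)/[(7/2)·(2)] = 5/14
Sum: 3·(-4/21) + 9·(5/6) + 45·(5/14) = 23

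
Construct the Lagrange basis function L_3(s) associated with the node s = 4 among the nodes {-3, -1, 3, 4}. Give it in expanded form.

L_3(s) = (s + 3)(s + 1)(s - 3) / [(7)·(5)·(1)]
       = (s^3 + s^2 - 9s - 9) / (35)

L_3(s) = (1/35)s^3 + (1/35)s^2 - (9/35)s - 9/35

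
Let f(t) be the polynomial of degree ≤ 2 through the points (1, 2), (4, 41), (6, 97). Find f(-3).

34

Using Newton's divided-difference form:
f[1,4] = (41 - 2) / (4 - 1) = 13
f[4,6] = (97 - 41) / (6 - 4) = 28
f[1,4,6] = (28 - 13) / (6 - 1) = 3
f(-3) = 2 + 13·(-4) + 3·(-4)·(-7) = 34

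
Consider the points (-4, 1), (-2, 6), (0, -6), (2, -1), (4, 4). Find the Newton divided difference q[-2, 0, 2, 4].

-17/48

q[-2,0] = (-6 - 6) / (0 - (-2)) = -6
q[0,2] = (-1 - (-6)) / (2 - 0) = 5/2
q[2,4] = (4 - (-1)) / (4 - 2) = 5/2
q[-2,0,2] = (5/2 - (-6)) / (2 - (-2)) = 17/8
q[0,2,4] = (5/2 - 5/2) / (4 - 0) = 0
q[-2,0,2,4] = (0 - 17/8) / (4 - (-2)) = -17/48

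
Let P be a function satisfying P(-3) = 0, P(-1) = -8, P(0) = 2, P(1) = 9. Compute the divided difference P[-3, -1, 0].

P[-3,-1] = (-8 - 0) / (-1 - (-3)) = -4
P[-1,0] = (2 - (-8)) / (0 - (-1)) = 10
P[-3,-1,0] = (10 - (-4)) / (0 - (-3)) = 14/3

14/3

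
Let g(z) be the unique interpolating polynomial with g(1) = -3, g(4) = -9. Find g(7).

-15

Evaluate each Lagrange basis at z = 7:
L_0(7) = (3)/[(-3)] = -1
L_1(7) = (6)/[(3)] = 2
Sum: (-3)·(-1) + (-9)·(2) = -15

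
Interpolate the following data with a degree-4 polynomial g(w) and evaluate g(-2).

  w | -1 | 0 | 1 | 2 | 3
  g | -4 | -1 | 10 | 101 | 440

25

L_0(-2) = (-2)·(-3)·(-4)·(-5)/[(-1)·(-2)·(-3)·(-4)] = 5
L_1(-2) = (-1)·(-3)·(-4)·(-5)/[(1)·(-1)·(-2)·(-3)] = -10
L_2(-2) = (-1)·(-2)·(-4)·(-5)/[(2)·(1)·(-1)·(-2)] = 10
L_3(-2) = (-1)·(-2)·(-3)·(-5)/[(3)·(2)·(1)·(-1)] = -5
L_4(-2) = (-1)·(-2)·(-3)·(-4)/[(4)·(3)·(2)·(1)] = 1
Sum: (-4)·(5) + (-1)·(-10) + 10·(10) + 101·(-5) + 440·(1) = 25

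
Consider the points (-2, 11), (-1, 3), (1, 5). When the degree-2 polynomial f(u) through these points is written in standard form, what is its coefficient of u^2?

3

The leading coefficient equals the top divided difference f[-2,-1,1].
f[-2,-1] = (3 - 11) / (-1 - (-2)) = -8
f[-1,1] = (5 - 3) / (1 - (-1)) = 1
f[-2,-1,1] = (1 - (-8)) / (1 - (-2)) = 3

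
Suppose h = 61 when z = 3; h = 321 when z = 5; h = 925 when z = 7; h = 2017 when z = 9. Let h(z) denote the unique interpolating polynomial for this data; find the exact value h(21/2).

Evaluate each Lagrange basis at z = 21/2:
L_0(21/2) = (11/2)·(7/2)·(3/2)/[(-2)·(-4)·(-6)] = -77/128
L_1(21/2) = (15/2)·(7/2)·(3/2)/[(2)·(-2)·(-4)] = 315/128
L_2(21/2) = (15/2)·(11/2)·(3/2)/[(4)·(2)·(-2)] = -495/128
L_3(21/2) = (15/2)·(11/2)·(7/2)/[(6)·(4)·(2)] = 385/128
Sum: 61·(-77/128) + 321·(315/128) + 925·(-495/128) + 2017·(385/128) = 25943/8

25943/8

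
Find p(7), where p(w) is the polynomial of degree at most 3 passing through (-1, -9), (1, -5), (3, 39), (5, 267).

Evaluate each Lagrange basis at w = 7:
L_0(7) = (6)·(4)·(2)/[(-2)·(-4)·(-6)] = -1
L_1(7) = (8)·(4)·(2)/[(2)·(-2)·(-4)] = 4
L_2(7) = (8)·(6)·(2)/[(4)·(2)·(-2)] = -6
L_3(7) = (8)·(6)·(4)/[(6)·(4)·(2)] = 4
Sum: (-9)·(-1) + (-5)·(4) + 39·(-6) + 267·(4) = 823

823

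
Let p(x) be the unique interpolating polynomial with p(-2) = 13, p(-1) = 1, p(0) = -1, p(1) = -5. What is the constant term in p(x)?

-1

Build the Lagrange basis polynomials:
L_0(x) = (x + 1)x(x - 1) / [-6] = -(1/6)x^3 + (1/6)x
L_1(x) = (x + 2)x(x - 1) / [2] = (1/2)x^3 + (1/2)x^2 - x
L_2(x) = (x + 2)(x + 1)(x - 1) / [-2] = -(1/2)x^3 - x^2 + (1/2)x + 1
L_3(x) = (x + 2)(x + 1)x / [6] = (1/6)x^3 + (1/2)x^2 + (1/3)x
p(x) = 13·L_0 + 1·L_1 + (-1)·L_2 + (-5)·L_3
Only the constant term is needed; take it from each L_i and combine:
13·(0) + 1·(0) + (-1)·(1) + (-5)·(0) = -1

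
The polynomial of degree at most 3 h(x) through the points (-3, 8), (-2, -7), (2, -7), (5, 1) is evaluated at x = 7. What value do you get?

-541/28

Using Newton's divided-difference form:
h[-3,-2] = (-7 - 8) / (-2 - (-3)) = -15
h[-2,2] = (-7 - (-7)) / (2 - (-2)) = 0
h[2,5] = (1 - (-7)) / (5 - 2) = 8/3
h[-3,-2,2] = (0 - (-15)) / (2 - (-3)) = 3
h[-2,2,5] = (8/3 - 0) / (5 - (-2)) = 8/21
h[-3,-2,2,5] = (8/21 - 3) / (5 - (-3)) = -55/168
h(7) = 8 + (-15)·(10) + 3·(10)·(9) + (-55/168)·(10)·(9)·(5) = -541/28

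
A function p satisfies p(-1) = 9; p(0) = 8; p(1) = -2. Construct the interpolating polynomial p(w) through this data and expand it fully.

Build the Lagrange basis polynomials:
L_0(w) = w(w - 1) / [2] = (1/2)w^2 - (1/2)w
L_1(w) = (w + 1)(w - 1) / [-1] = -w^2 + 1
L_2(w) = (w + 1)w / [2] = (1/2)w^2 + (1/2)w
p(w) = 9·L_0 + 8·L_1 + (-2)·L_2
  9·L_0(w) = (9/2)w^2 - (9/2)w
  8·L_1(w) = -8w^2 + 8
  (-2)·L_2(w) = -w^2 - w
Adding term by term: -(9/2)w^2 - (11/2)w + 8

p(w) = -(9/2)w^2 - (11/2)w + 8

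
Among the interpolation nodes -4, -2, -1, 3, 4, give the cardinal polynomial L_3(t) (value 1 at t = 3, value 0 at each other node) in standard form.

L_3(t) = (t + 4)(t + 2)(t + 1)(t - 4) / [(7)·(5)·(4)·(-1)]
       = (t^4 + 3t^3 - 14t^2 - 48t - 32) / (-140)

L_3(t) = -(1/140)t^4 - (3/140)t^3 + (1/10)t^2 + (12/35)t + 8/35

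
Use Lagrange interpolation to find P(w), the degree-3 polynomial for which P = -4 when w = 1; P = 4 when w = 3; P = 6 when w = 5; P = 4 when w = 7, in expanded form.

L_0(w) = (w - 3)(w - 5)(w - 7) / [-48] = -(1/48)w^3 + (5/16)w^2 - (71/48)w + 35/16
L_1(w) = (w - 1)(w - 5)(w - 7) / [16] = (1/16)w^3 - (13/16)w^2 + (47/16)w - 35/16
L_2(w) = (w - 1)(w - 3)(w - 7) / [-16] = -(1/16)w^3 + (11/16)w^2 - (31/16)w + 21/16
L_3(w) = (w - 1)(w - 3)(w - 5) / [48] = (1/48)w^3 - (3/16)w^2 + (23/48)w - 5/16
P(w) = (-4)·L_0 + 4·L_1 + 6·L_2 + 4·L_3
  (-4)·L_0(w) = (1/12)w^3 - (5/4)w^2 + (71/12)w - 35/4
  4·L_1(w) = (1/4)w^3 - (13/4)w^2 + (47/4)w - 35/4
  6·L_2(w) = -(3/8)w^3 + (33/8)w^2 - (93/8)w + 63/8
  4·L_3(w) = (1/12)w^3 - (3/4)w^2 + (23/12)w - 5/4
Adding term by term: (1/24)w^3 - (9/8)w^2 + (191/24)w - 87/8

P(w) = (1/24)w^3 - (9/8)w^2 + (191/24)w - 87/8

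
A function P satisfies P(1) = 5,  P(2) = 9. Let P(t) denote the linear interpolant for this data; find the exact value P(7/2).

Evaluate each Lagrange basis at t = 7/2:
L_0(7/2) = (3/2)/[(-1)] = -3/2
L_1(7/2) = (5/2)/[(1)] = 5/2
Sum: 5·(-3/2) + 9·(5/2) = 15

15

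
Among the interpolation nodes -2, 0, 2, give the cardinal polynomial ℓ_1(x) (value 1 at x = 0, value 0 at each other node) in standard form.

ℓ_1(x) = (x + 2)(x - 2) / [(2)·(-2)]
       = (x^2 - 4) / (-4)

ℓ_1(x) = -(1/4)x^2 + 1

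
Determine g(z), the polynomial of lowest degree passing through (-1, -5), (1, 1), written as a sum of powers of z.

Build the Lagrange basis polynomials:
L_0(z) = (z - 1) / [-2] = -(1/2)z + 1/2
L_1(z) = (z + 1) / [2] = (1/2)z + 1/2
g(z) = (-5)·L_0 + 1·L_1
  (-5)·L_0(z) = (5/2)z - 5/2
  1·L_1(z) = (1/2)z + 1/2
Adding term by term: 3z - 2

g(z) = 3z - 2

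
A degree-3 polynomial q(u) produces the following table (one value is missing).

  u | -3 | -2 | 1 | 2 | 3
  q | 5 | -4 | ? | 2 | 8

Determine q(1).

-17/5

The 4 known values determine q uniquely (degree ≤ 3).
Evaluate each Lagrange basis at u = 1:
L_0(1) = (3)·(-1)·(-2)/[(-1)·(-5)·(-6)] = -1/5
L_1(1) = (4)·(-1)·(-2)/[(1)·(-4)·(-5)] = 2/5
L_2(1) = (4)·(3)·(-2)/[(5)·(4)·(-1)] = 6/5
L_3(1) = (4)·(3)·(-1)/[(6)·(5)·(1)] = -2/5
Sum: 5·(-1/5) + (-4)·(2/5) + 2·(6/5) + 8·(-2/5) = -17/5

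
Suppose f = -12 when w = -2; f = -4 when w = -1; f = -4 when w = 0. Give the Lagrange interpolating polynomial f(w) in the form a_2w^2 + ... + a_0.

L_0(w) = (w + 1)w / [2] = (1/2)w^2 + (1/2)w
L_1(w) = (w + 2)w / [-1] = -w^2 - 2w
L_2(w) = (w + 2)(w + 1) / [2] = (1/2)w^2 + (3/2)w + 1
f(w) = (-12)·L_0 + (-4)·L_1 + (-4)·L_2
  (-12)·L_0(w) = -6w^2 - 6w
  (-4)·L_1(w) = 4w^2 + 8w
  (-4)·L_2(w) = -2w^2 - 6w - 4
Adding term by term: -4w^2 - 4w - 4

f(w) = -4w^2 - 4w - 4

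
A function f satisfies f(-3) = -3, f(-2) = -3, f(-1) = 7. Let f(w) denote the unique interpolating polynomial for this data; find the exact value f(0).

27

Evaluate each Lagrange basis at w = 0:
L_0(0) = (2)·(1)/[(-1)·(-2)] = 1
L_1(0) = (3)·(1)/[(1)·(-1)] = -3
L_2(0) = (3)·(2)/[(2)·(1)] = 3
Sum: (-3)·(1) + (-3)·(-3) + 7·(3) = 27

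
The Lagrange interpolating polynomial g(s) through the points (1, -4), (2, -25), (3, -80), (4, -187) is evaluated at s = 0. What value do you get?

1

L_0(0) = (-2)·(-3)·(-4)/[(-1)·(-2)·(-3)] = 4
L_1(0) = (-1)·(-3)·(-4)/[(1)·(-1)·(-2)] = -6
L_2(0) = (-1)·(-2)·(-4)/[(2)·(1)·(-1)] = 4
L_3(0) = (-1)·(-2)·(-3)/[(3)·(2)·(1)] = -1
Sum: (-4)·(4) + (-25)·(-6) + (-80)·(4) + (-187)·(-1) = 1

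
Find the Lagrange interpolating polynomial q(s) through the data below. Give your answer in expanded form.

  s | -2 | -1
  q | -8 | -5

Build the Lagrange basis polynomials:
L_0(s) = (s + 1) / [-1] = -s - 1
L_1(s) = (s + 2) / [1] = s + 2
q(s) = (-8)·L_0 + (-5)·L_1
  (-8)·L_0(s) = 8s + 8
  (-5)·L_1(s) = -5s - 10
Adding term by term: 3s - 2

q(s) = 3s - 2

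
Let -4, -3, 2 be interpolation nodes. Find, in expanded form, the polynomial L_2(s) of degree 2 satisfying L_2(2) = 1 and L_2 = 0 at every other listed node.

L_2(s) = (s + 4)(s + 3) / [(6)·(5)]
       = (s^2 + 7s + 12) / (30)

L_2(s) = (1/30)s^2 + (7/30)s + 2/5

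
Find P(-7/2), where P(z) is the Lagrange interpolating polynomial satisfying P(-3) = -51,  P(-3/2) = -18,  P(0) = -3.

L_0(-7/2) = (-2)·(-7/2)/[(-3/2)·(-3)] = 14/9
L_1(-7/2) = (-1/2)·(-7/2)/[(3/2)·(-3/2)] = -7/9
L_2(-7/2) = (-1/2)·(-2)/[(3)·(3/2)] = 2/9
Sum: (-51)·(14/9) + (-18)·(-7/9) + (-3)·(2/9) = -66

-66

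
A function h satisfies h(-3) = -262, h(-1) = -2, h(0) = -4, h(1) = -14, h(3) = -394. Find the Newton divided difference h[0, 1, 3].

h[0,1] = (-14 - (-4)) / (1 - 0) = -10
h[1,3] = (-394 - (-14)) / (3 - 1) = -190
h[0,1,3] = (-190 - (-10)) / (3 - 0) = -60

-60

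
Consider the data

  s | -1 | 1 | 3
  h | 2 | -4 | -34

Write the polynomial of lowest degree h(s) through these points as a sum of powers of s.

h(s) = -3s^2 - 3s + 2

L_0(s) = (s - 1)(s - 3) / [8] = (1/8)s^2 - (1/2)s + 3/8
L_1(s) = (s + 1)(s - 3) / [-4] = -(1/4)s^2 + (1/2)s + 3/4
L_2(s) = (s + 1)(s - 1) / [8] = (1/8)s^2 - 1/8
h(s) = 2·L_0 + (-4)·L_1 + (-34)·L_2
  2·L_0(s) = (1/4)s^2 - s + 3/4
  (-4)·L_1(s) = s^2 - 2s - 3
  (-34)·L_2(s) = -(17/4)s^2 + 17/4
Adding term by term: -3s^2 - 3s + 2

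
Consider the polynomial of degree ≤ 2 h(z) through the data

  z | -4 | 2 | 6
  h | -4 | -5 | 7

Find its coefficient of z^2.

L_0(z) = (z - 2)(z - 6) / [60] = (1/60)z^2 - (2/15)z + 1/5
L_1(z) = (z + 4)(z - 6) / [-24] = -(1/24)z^2 + (1/12)z + 1
L_2(z) = (z + 4)(z - 2) / [40] = (1/40)z^2 + (1/20)z - 1/5
h(z) = (-4)·L_0 + (-5)·L_1 + 7·L_2
Only the coefficient of z^2 is needed; take it from each L_i and combine:
(-4)·(1/60) + (-5)·(-1/24) + 7·(1/40) = 19/60

19/60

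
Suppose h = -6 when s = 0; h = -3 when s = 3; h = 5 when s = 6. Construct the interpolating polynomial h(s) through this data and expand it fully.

h(s) = (5/18)s^2 + (1/6)s - 6

Build the Lagrange basis polynomials:
L_0(s) = (s - 3)(s - 6) / [18] = (1/18)s^2 - (1/2)s + 1
L_1(s) = s(s - 6) / [-9] = -(1/9)s^2 + (2/3)s
L_2(s) = s(s - 3) / [18] = (1/18)s^2 - (1/6)s
h(s) = (-6)·L_0 + (-3)·L_1 + 5·L_2
  (-6)·L_0(s) = -(1/3)s^2 + 3s - 6
  (-3)·L_1(s) = (1/3)s^2 - 2s
  5·L_2(s) = (5/18)s^2 - (5/6)s
Adding term by term: (5/18)s^2 + (1/6)s - 6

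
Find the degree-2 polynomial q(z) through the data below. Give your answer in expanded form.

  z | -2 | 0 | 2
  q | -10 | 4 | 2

Newton's divided differences:
q[-2,0] = (4 - (-10)) / (0 - (-2)) = 7
q[0,2] = (2 - 4) / (2 - 0) = -1
q[-2,0,2] = (-1 - 7) / (2 - (-2)) = -2
q(z) = -10 + 7·(z + 2) + (-2)·(z + 2)z
Expanding: q(z) = -2z^2 + 3z + 4

q(z) = -2z^2 + 3z + 4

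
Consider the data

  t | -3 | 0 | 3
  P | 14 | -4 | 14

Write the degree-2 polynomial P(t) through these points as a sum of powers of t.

P(t) = 2t^2 - 4

L_0(t) = t(t - 3) / [18] = (1/18)t^2 - (1/6)t
L_1(t) = (t + 3)(t - 3) / [-9] = -(1/9)t^2 + 1
L_2(t) = (t + 3)t / [18] = (1/18)t^2 + (1/6)t
P(t) = 14·L_0 + (-4)·L_1 + 14·L_2
  14·L_0(t) = (7/9)t^2 - (7/3)t
  (-4)·L_1(t) = (4/9)t^2 - 4
  14·L_2(t) = (7/9)t^2 + (7/3)t
Adding term by term: 2t^2 - 4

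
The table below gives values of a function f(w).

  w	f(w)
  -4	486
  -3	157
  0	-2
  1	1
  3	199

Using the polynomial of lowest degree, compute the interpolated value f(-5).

Evaluate each Lagrange basis at w = -5:
L_0(-5) = (-2)·(-5)·(-6)·(-8)/[(-1)·(-4)·(-5)·(-7)] = 24/7
L_1(-5) = (-1)·(-5)·(-6)·(-8)/[(1)·(-3)·(-4)·(-6)] = -10/3
L_2(-5) = (-1)·(-2)·(-6)·(-8)/[(4)·(3)·(-1)·(-3)] = 8/3
L_3(-5) = (-1)·(-2)·(-5)·(-8)/[(5)·(4)·(1)·(-2)] = -2
L_4(-5) = (-1)·(-2)·(-5)·(-6)/[(7)·(6)·(3)·(2)] = 5/21
Sum: 486·(24/7) + 157·(-10/3) + (-2)·(8/3) + 1·(-2) + 199·(5/21) = 1183

1183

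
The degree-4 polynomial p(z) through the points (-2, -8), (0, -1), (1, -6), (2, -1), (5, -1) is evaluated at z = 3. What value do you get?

12

Evaluate each Lagrange basis at z = 3:
L_0(3) = (3)·(2)·(1)·(-2)/[(-2)·(-3)·(-4)·(-7)] = -1/14
L_1(3) = (5)·(2)·(1)·(-2)/[(2)·(-1)·(-2)·(-5)] = 1
L_2(3) = (5)·(3)·(1)·(-2)/[(3)·(1)·(-1)·(-4)] = -5/2
L_3(3) = (5)·(3)·(2)·(-2)/[(4)·(2)·(1)·(-3)] = 5/2
L_4(3) = (5)·(3)·(2)·(1)/[(7)·(5)·(4)·(3)] = 1/14
Sum: (-8)·(-1/14) + (-1)·(1) + (-6)·(-5/2) + (-1)·(5/2) + (-1)·(1/14) = 12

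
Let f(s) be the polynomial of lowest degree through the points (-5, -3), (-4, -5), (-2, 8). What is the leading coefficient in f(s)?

The leading coefficient equals the top divided difference f[-5,-4,-2].
f[-5,-4] = (-5 - (-3)) / (-4 - (-5)) = -2
f[-4,-2] = (8 - (-5)) / (-2 - (-4)) = 13/2
f[-5,-4,-2] = (13/2 - (-2)) / (-2 - (-5)) = 17/6

17/6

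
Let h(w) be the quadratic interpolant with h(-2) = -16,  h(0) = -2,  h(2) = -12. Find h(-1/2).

-13/4

Evaluate each Lagrange basis at w = -1/2:
L_0(-1/2) = (-1/2)·(-5/2)/[(-2)·(-4)] = 5/32
L_1(-1/2) = (3/2)·(-5/2)/[(2)·(-2)] = 15/16
L_2(-1/2) = (3/2)·(-1/2)/[(4)·(2)] = -3/32
Sum: (-16)·(5/32) + (-2)·(15/16) + (-12)·(-3/32) = -13/4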